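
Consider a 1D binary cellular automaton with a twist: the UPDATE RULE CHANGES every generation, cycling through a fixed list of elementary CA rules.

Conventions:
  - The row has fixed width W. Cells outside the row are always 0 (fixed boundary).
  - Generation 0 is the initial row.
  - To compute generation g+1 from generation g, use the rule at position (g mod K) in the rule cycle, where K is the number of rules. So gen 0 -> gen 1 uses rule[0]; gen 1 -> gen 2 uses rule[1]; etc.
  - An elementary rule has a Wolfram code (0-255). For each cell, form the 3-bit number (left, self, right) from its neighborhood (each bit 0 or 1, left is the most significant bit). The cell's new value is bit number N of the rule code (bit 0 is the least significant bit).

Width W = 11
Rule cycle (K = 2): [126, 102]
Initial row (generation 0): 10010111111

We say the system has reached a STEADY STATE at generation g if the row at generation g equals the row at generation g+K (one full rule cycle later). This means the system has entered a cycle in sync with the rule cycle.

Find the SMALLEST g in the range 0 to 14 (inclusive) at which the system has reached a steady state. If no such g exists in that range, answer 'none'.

Answer: none

Derivation:
Gen 0: 10010111111
Gen 1 (rule 126): 11111100001
Gen 2 (rule 102): 00000100011
Gen 3 (rule 126): 00001110111
Gen 4 (rule 102): 00010011001
Gen 5 (rule 126): 00111111111
Gen 6 (rule 102): 01000000001
Gen 7 (rule 126): 11100000011
Gen 8 (rule 102): 00100000101
Gen 9 (rule 126): 01110001111
Gen 10 (rule 102): 10010010001
Gen 11 (rule 126): 11111111011
Gen 12 (rule 102): 00000001101
Gen 13 (rule 126): 00000011111
Gen 14 (rule 102): 00000100001
Gen 15 (rule 126): 00001110011
Gen 16 (rule 102): 00010010101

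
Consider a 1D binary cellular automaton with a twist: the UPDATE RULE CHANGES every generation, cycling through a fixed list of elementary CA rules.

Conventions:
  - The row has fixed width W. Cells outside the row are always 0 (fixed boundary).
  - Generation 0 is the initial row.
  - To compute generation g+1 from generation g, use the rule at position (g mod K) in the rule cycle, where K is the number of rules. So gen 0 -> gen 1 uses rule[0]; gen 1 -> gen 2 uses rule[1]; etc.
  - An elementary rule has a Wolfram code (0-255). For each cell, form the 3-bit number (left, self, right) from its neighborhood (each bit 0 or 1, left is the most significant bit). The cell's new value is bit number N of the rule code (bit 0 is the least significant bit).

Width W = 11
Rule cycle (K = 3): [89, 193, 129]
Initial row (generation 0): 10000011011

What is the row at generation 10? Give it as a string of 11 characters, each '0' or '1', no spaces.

Answer: 10111010111

Derivation:
Gen 0: 10000011011
Gen 1 (rule 89): 01111011011
Gen 2 (rule 193): 00111001001
Gen 3 (rule 129): 10010000000
Gen 4 (rule 89): 01001111111
Gen 5 (rule 193): 00000111111
Gen 6 (rule 129): 11110011110
Gen 7 (rule 89): 10011010011
Gen 8 (rule 193): 00001000001
Gen 9 (rule 129): 11100011100
Gen 10 (rule 89): 10111010111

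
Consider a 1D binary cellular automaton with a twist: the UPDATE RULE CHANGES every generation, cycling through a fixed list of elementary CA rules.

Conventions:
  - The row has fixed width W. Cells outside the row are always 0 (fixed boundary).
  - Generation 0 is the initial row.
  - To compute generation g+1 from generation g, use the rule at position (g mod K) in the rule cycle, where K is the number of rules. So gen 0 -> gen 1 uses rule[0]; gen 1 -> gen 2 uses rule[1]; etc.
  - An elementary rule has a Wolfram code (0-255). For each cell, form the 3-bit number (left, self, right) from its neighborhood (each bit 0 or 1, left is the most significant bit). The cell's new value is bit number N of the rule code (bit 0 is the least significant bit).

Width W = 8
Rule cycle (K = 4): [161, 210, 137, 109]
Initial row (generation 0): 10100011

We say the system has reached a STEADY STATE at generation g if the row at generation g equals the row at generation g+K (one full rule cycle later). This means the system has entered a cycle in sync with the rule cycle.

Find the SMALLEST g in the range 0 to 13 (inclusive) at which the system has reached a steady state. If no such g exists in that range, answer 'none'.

Answer: 9

Derivation:
Gen 0: 10100011
Gen 1 (rule 161): 01001000
Gen 2 (rule 210): 10110100
Gen 3 (rule 137): 00100001
Gen 4 (rule 109): 10101101
Gen 5 (rule 161): 01010010
Gen 6 (rule 210): 10001101
Gen 7 (rule 137): 00101000
Gen 8 (rule 109): 10111011
Gen 9 (rule 161): 01010100
Gen 10 (rule 210): 10000010
Gen 11 (rule 137): 00111000
Gen 12 (rule 109): 10101011
Gen 13 (rule 161): 01010100
Gen 14 (rule 210): 10000010
Gen 15 (rule 137): 00111000
Gen 16 (rule 109): 10101011
Gen 17 (rule 161): 01010100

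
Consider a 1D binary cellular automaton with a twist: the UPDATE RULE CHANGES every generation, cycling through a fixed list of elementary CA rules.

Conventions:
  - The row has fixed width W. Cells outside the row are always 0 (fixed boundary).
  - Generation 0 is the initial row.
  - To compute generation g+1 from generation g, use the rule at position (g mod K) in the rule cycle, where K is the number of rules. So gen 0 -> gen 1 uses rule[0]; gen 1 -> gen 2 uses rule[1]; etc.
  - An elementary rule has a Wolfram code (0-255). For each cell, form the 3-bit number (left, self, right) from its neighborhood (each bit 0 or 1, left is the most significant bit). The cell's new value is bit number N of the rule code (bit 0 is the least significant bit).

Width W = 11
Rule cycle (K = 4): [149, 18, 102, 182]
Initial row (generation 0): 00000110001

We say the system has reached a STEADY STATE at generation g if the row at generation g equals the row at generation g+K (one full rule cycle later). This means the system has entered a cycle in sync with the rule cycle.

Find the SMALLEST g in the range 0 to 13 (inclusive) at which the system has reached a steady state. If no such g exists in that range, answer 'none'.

Gen 0: 00000110001
Gen 1 (rule 149): 11110001101
Gen 2 (rule 18): 00001010000
Gen 3 (rule 102): 00011110000
Gen 4 (rule 182): 00101101000
Gen 5 (rule 149): 10100001111
Gen 6 (rule 18): 00010010000
Gen 7 (rule 102): 00110110000
Gen 8 (rule 182): 01001001000
Gen 9 (rule 149): 01101101111
Gen 10 (rule 18): 10000000000
Gen 11 (rule 102): 10000000000
Gen 12 (rule 182): 11000000000
Gen 13 (rule 149): 00111111111
Gen 14 (rule 18): 01000000000
Gen 15 (rule 102): 11000000000
Gen 16 (rule 182): 00100000000
Gen 17 (rule 149): 10111111111

Answer: none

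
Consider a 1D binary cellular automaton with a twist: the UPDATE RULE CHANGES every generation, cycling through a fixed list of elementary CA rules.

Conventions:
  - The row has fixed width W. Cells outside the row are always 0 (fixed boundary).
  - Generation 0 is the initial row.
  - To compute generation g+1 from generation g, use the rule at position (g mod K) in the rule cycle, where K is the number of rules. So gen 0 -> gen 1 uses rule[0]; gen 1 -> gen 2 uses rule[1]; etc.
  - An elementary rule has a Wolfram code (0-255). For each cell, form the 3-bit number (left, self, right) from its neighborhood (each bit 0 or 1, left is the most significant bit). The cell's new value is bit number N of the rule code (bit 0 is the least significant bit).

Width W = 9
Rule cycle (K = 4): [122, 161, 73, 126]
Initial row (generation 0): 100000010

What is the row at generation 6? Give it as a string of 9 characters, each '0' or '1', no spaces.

Answer: 001100001

Derivation:
Gen 0: 100000010
Gen 1 (rule 122): 010000101
Gen 2 (rule 161): 000110010
Gen 3 (rule 73): 110110000
Gen 4 (rule 126): 111111000
Gen 5 (rule 122): 100001100
Gen 6 (rule 161): 001100001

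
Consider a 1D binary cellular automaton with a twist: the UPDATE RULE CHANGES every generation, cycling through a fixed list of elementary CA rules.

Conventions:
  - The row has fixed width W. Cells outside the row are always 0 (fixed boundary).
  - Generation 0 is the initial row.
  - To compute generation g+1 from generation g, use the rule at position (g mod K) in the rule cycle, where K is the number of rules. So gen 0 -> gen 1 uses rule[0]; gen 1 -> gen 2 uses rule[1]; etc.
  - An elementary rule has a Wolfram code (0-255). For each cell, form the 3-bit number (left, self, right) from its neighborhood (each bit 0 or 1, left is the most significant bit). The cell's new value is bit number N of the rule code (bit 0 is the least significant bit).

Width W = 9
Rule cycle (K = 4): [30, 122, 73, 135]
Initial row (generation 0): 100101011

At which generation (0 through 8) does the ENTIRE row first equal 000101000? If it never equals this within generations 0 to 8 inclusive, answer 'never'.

Answer: never

Derivation:
Gen 0: 100101011
Gen 1 (rule 30): 111101010
Gen 2 (rule 122): 100110101
Gen 3 (rule 73): 000110000
Gen 4 (rule 135): 111000111
Gen 5 (rule 30): 100101100
Gen 6 (rule 122): 011011110
Gen 7 (rule 73): 011010010
Gen 8 (rule 135): 100010110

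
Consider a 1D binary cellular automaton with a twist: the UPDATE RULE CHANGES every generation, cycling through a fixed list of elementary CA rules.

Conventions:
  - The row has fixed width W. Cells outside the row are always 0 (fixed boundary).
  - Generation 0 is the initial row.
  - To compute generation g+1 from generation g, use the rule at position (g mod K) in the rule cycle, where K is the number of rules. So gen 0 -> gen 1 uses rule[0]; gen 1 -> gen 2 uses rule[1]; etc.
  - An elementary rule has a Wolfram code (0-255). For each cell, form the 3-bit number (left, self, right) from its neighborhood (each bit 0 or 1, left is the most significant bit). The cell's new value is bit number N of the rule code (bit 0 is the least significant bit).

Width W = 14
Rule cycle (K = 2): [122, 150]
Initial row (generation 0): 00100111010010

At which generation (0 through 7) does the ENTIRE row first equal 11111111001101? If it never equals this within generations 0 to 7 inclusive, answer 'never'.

Answer: 5

Derivation:
Gen 0: 00100111010010
Gen 1 (rule 122): 01011101101101
Gen 2 (rule 150): 11001000000001
Gen 3 (rule 122): 11110100000010
Gen 4 (rule 150): 01100110000111
Gen 5 (rule 122): 11111111001101
Gen 6 (rule 150): 01111110110001
Gen 7 (rule 122): 11000011111010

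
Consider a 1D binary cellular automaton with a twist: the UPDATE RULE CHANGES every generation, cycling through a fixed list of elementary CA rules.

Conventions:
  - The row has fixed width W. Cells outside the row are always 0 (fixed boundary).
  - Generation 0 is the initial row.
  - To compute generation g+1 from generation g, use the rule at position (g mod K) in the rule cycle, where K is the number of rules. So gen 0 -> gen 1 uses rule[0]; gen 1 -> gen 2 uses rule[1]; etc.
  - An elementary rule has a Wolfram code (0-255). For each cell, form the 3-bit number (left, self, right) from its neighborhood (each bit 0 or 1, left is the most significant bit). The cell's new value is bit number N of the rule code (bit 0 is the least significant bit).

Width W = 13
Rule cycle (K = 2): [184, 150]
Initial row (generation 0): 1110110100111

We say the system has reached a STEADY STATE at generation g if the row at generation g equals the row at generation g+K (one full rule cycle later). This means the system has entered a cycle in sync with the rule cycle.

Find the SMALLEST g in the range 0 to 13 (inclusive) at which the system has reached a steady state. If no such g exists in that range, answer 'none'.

Answer: none

Derivation:
Gen 0: 1110110100111
Gen 1 (rule 184): 1101101010110
Gen 2 (rule 150): 0000001010001
Gen 3 (rule 184): 0000000101000
Gen 4 (rule 150): 0000001101100
Gen 5 (rule 184): 0000001011010
Gen 6 (rule 150): 0000011000011
Gen 7 (rule 184): 0000010100010
Gen 8 (rule 150): 0000110110111
Gen 9 (rule 184): 0000101101110
Gen 10 (rule 150): 0001100000101
Gen 11 (rule 184): 0001010000010
Gen 12 (rule 150): 0011011000111
Gen 13 (rule 184): 0010110100110
Gen 14 (rule 150): 0110000111001
Gen 15 (rule 184): 0101000110100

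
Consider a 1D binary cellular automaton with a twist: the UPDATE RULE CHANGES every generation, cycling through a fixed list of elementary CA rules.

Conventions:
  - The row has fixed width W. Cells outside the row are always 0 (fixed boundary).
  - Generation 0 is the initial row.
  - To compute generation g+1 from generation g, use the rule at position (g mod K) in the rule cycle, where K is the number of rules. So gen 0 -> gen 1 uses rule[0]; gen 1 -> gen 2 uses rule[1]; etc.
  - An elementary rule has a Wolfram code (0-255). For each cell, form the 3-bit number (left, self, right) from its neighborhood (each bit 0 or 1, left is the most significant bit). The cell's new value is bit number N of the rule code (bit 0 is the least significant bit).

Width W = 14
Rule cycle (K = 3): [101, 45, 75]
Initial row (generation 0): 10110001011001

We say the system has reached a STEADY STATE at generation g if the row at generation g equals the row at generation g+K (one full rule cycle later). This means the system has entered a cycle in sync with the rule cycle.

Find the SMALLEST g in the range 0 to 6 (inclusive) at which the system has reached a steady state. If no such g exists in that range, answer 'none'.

Answer: 6

Derivation:
Gen 0: 10110001011001
Gen 1 (rule 101): 11010101101001
Gen 2 (rule 45): 10111111011001
Gen 3 (rule 75): 00100001011010
Gen 4 (rule 101): 10101101101110
Gen 5 (rule 45): 11111011011000
Gen 6 (rule 75): 10001011011011
Gen 7 (rule 101): 10101101101101
Gen 8 (rule 45): 11111011011011
Gen 9 (rule 75): 10001011011011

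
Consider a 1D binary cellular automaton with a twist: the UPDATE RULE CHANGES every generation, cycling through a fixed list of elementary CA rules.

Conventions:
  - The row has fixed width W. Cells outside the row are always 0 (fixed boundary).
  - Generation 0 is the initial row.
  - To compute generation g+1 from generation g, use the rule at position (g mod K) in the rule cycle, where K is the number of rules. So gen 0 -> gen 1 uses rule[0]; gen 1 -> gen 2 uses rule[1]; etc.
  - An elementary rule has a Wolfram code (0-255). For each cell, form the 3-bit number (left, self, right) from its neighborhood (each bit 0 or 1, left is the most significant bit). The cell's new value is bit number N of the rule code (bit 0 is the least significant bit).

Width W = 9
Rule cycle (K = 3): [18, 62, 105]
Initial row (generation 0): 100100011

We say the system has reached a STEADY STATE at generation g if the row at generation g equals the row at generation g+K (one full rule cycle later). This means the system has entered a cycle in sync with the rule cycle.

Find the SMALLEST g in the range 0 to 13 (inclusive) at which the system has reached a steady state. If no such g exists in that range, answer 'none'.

Gen 0: 100100011
Gen 1 (rule 18): 011010100
Gen 2 (rule 62): 110111110
Gen 3 (rule 105): 111100010
Gen 4 (rule 18): 000010101
Gen 5 (rule 62): 000111111
Gen 6 (rule 105): 110100001
Gen 7 (rule 18): 000010010
Gen 8 (rule 62): 000111111
Gen 9 (rule 105): 110100001
Gen 10 (rule 18): 000010010
Gen 11 (rule 62): 000111111
Gen 12 (rule 105): 110100001
Gen 13 (rule 18): 000010010
Gen 14 (rule 62): 000111111
Gen 15 (rule 105): 110100001
Gen 16 (rule 18): 000010010

Answer: 5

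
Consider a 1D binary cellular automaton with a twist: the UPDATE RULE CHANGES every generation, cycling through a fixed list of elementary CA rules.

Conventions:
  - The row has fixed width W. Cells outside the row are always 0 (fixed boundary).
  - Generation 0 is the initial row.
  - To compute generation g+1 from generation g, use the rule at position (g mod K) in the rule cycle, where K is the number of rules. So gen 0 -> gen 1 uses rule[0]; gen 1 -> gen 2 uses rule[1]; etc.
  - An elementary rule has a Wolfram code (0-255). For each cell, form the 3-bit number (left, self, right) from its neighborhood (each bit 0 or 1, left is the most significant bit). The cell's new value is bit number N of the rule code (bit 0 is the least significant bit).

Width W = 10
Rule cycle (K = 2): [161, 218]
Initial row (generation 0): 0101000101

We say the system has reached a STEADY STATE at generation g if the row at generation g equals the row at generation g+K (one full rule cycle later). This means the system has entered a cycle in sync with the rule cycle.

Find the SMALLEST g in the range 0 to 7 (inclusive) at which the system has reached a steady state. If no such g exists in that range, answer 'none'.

Gen 0: 0101000101
Gen 1 (rule 161): 0010010010
Gen 2 (rule 218): 0101101101
Gen 3 (rule 161): 0010010010
Gen 4 (rule 218): 0101101101
Gen 5 (rule 161): 0010010010
Gen 6 (rule 218): 0101101101
Gen 7 (rule 161): 0010010010
Gen 8 (rule 218): 0101101101
Gen 9 (rule 161): 0010010010

Answer: 1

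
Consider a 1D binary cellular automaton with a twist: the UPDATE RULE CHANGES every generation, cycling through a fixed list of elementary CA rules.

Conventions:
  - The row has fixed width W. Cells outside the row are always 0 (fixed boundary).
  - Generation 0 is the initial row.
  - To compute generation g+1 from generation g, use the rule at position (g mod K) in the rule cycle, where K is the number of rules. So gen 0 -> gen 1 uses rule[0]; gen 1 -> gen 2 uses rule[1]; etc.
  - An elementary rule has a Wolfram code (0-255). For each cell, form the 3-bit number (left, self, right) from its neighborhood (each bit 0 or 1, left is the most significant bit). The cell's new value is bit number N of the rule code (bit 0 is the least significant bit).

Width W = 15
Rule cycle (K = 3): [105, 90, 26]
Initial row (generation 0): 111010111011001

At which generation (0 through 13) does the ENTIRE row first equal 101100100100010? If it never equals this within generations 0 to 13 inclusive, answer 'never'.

Gen 0: 111010111011001
Gen 1 (rule 105): 101101101111000
Gen 2 (rule 90): 001101101001100
Gen 3 (rule 26): 011001000111010
Gen 4 (rule 105): 011000010101100
Gen 5 (rule 90): 111100100001110
Gen 6 (rule 26): 100011010011001
Gen 7 (rule 105): 001011100011000
Gen 8 (rule 90): 010010110111100
Gen 9 (rule 26): 101100100100010
Gen 10 (rule 105): 011100000001000
Gen 11 (rule 90): 110110000010100
Gen 12 (rule 26): 100101000100010
Gen 13 (rule 105): 000010010001000

Answer: 9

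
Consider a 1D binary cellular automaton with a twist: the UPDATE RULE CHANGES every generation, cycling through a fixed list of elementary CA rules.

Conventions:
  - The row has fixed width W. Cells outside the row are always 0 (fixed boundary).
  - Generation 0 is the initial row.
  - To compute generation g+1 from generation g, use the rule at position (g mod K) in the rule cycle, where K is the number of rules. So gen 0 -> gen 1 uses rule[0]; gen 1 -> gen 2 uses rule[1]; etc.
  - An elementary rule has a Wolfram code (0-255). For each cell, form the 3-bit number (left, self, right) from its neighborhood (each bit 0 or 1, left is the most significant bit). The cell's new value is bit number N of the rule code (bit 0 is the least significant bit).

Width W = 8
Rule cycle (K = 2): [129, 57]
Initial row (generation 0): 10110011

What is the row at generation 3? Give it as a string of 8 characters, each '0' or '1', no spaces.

Gen 0: 10110011
Gen 1 (rule 129): 00000000
Gen 2 (rule 57): 11111111
Gen 3 (rule 129): 01111110

Answer: 01111110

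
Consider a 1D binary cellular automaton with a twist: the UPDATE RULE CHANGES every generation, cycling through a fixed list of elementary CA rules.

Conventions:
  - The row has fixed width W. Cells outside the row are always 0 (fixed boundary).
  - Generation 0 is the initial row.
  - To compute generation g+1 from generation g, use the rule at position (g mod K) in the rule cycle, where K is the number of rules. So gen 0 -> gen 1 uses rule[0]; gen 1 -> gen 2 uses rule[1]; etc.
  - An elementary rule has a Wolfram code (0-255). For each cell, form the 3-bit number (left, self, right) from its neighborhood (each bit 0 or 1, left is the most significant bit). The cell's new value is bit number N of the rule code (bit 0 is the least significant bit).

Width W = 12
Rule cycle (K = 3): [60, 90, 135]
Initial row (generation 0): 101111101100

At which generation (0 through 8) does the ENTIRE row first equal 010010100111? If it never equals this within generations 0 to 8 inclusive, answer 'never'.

Gen 0: 101111101100
Gen 1 (rule 60): 111000011010
Gen 2 (rule 90): 101100111001
Gen 3 (rule 135): 100001010011
Gen 4 (rule 60): 110001111010
Gen 5 (rule 90): 111011001001
Gen 6 (rule 135): 010000011011
Gen 7 (rule 60): 011000010110
Gen 8 (rule 90): 111100100111

Answer: never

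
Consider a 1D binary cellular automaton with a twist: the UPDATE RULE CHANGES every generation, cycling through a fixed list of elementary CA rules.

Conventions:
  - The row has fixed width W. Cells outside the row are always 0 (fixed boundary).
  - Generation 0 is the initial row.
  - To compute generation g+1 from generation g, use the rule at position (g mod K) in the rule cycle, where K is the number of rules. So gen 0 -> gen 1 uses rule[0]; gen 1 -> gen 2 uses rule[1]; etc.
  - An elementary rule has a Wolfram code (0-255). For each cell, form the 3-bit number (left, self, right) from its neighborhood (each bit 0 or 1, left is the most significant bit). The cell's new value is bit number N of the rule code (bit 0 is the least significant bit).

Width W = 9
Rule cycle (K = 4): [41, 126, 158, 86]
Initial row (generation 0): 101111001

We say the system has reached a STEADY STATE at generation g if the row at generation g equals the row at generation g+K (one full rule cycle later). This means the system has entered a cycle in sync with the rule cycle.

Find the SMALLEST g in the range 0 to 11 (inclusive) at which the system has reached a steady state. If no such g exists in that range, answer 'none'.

Gen 0: 101111001
Gen 1 (rule 41): 011000000
Gen 2 (rule 126): 111100000
Gen 3 (rule 158): 111010000
Gen 4 (rule 86): 001011000
Gen 5 (rule 41): 100110011
Gen 6 (rule 126): 111111111
Gen 7 (rule 158): 111111110
Gen 8 (rule 86): 000000011
Gen 9 (rule 41): 111111010
Gen 10 (rule 126): 100001111
Gen 11 (rule 158): 110011110
Gen 12 (rule 86): 011100011
Gen 13 (rule 41): 010001010
Gen 14 (rule 126): 111011111
Gen 15 (rule 158): 110011110

Answer: 11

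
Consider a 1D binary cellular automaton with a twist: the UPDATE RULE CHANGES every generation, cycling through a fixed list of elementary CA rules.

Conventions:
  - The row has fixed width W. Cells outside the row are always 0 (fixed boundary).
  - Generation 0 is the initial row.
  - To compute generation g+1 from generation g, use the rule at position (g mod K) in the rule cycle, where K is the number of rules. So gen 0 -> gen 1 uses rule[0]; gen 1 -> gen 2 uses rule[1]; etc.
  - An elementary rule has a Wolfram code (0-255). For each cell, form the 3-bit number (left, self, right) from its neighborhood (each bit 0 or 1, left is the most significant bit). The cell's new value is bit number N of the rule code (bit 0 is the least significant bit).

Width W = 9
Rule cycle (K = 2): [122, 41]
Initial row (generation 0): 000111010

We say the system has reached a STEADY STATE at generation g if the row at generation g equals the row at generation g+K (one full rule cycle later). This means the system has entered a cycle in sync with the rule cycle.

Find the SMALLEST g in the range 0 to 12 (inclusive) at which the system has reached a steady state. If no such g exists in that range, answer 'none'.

Gen 0: 000111010
Gen 1 (rule 122): 001101101
Gen 2 (rule 41): 101011010
Gen 3 (rule 122): 010111101
Gen 4 (rule 41): 001100010
Gen 5 (rule 122): 011110101
Gen 6 (rule 41): 010001010
Gen 7 (rule 122): 101010101
Gen 8 (rule 41): 010101010
Gen 9 (rule 122): 101010101
Gen 10 (rule 41): 010101010
Gen 11 (rule 122): 101010101
Gen 12 (rule 41): 010101010
Gen 13 (rule 122): 101010101
Gen 14 (rule 41): 010101010

Answer: 7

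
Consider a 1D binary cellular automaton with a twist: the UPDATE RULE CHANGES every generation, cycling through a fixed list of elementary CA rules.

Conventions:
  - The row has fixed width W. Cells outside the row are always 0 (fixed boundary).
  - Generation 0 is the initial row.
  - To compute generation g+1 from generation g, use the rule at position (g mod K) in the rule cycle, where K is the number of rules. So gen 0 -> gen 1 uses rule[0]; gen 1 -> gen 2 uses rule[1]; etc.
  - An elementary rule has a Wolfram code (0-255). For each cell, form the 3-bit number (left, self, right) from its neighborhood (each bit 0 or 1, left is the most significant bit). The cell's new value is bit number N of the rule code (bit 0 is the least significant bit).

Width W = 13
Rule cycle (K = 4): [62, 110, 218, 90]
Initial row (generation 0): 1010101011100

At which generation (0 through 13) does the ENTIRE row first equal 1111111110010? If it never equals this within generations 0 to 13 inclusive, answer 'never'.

Answer: 1

Derivation:
Gen 0: 1010101011100
Gen 1 (rule 62): 1111111110010
Gen 2 (rule 110): 1000000010110
Gen 3 (rule 218): 0100000100111
Gen 4 (rule 90): 1010001011101
Gen 5 (rule 62): 1111011110011
Gen 6 (rule 110): 1001110010111
Gen 7 (rule 218): 0111111100111
Gen 8 (rule 90): 1100000111101
Gen 9 (rule 62): 1010001100011
Gen 10 (rule 110): 1110011100111
Gen 11 (rule 218): 1111111111111
Gen 12 (rule 90): 1000000000001
Gen 13 (rule 62): 1100000000011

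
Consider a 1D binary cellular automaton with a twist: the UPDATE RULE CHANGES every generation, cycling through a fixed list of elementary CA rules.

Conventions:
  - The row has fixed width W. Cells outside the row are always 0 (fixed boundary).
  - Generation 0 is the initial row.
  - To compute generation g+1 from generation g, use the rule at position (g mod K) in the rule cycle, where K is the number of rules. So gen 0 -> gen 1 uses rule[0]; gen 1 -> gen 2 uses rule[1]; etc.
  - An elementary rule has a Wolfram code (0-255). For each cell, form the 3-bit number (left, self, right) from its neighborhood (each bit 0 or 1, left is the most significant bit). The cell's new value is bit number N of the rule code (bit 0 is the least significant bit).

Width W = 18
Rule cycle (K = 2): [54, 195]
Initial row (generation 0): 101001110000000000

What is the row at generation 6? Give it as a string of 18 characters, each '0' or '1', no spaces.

Answer: 100110111110111111

Derivation:
Gen 0: 101001110000000000
Gen 1 (rule 54): 111110001000000000
Gen 2 (rule 195): 011110110011111111
Gen 3 (rule 54): 100001001100000000
Gen 4 (rule 195): 001110010101111111
Gen 5 (rule 54): 010001111110000000
Gen 6 (rule 195): 100110111110111111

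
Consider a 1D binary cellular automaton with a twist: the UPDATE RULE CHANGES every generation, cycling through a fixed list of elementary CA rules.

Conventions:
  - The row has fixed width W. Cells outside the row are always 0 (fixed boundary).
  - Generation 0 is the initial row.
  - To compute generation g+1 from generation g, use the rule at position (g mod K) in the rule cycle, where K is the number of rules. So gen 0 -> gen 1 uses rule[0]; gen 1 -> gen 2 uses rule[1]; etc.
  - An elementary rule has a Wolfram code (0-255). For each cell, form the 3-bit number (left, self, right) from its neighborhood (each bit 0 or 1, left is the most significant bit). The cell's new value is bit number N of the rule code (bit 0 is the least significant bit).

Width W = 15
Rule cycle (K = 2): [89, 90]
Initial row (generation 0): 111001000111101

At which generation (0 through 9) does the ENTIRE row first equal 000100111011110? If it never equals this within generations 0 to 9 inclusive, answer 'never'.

Answer: 4

Derivation:
Gen 0: 111001000111101
Gen 1 (rule 89): 101100110100100
Gen 2 (rule 90): 001111110011010
Gen 3 (rule 89): 101000011011001
Gen 4 (rule 90): 000100111011110
Gen 5 (rule 89): 110010101010011
Gen 6 (rule 90): 111100000001111
Gen 7 (rule 89): 100111111101001
Gen 8 (rule 90): 011100000100110
Gen 9 (rule 89): 010111110010111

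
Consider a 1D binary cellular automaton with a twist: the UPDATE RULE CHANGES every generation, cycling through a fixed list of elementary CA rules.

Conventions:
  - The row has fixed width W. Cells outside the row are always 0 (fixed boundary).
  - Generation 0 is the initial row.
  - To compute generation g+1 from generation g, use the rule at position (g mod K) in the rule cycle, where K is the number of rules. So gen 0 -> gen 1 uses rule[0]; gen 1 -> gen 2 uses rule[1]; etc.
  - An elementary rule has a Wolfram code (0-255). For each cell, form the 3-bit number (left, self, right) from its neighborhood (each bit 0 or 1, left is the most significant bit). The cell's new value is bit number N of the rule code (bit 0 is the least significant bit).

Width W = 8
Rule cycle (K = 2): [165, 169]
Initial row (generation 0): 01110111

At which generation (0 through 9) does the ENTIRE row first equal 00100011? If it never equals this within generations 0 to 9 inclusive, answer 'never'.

Answer: never

Derivation:
Gen 0: 01110111
Gen 1 (rule 165): 00101010
Gen 2 (rule 169): 10010100
Gen 3 (rule 165): 10011101
Gen 4 (rule 169): 00011010
Gen 5 (rule 165): 11000110
Gen 6 (rule 169): 10010100
Gen 7 (rule 165): 10011101
Gen 8 (rule 169): 00011010
Gen 9 (rule 165): 11000110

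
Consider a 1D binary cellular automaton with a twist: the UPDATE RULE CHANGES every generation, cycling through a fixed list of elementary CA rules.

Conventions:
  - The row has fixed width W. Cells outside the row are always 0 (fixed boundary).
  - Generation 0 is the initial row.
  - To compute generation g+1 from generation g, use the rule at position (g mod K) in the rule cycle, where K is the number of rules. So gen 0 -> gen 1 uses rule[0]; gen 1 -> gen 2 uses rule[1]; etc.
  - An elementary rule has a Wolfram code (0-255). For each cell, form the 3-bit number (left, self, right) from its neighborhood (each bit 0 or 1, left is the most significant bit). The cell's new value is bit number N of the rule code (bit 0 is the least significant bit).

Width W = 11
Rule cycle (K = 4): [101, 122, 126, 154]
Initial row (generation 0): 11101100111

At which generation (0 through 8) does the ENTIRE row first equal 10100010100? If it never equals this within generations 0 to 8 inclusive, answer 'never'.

Gen 0: 11101100111
Gen 1 (rule 101): 00110100001
Gen 2 (rule 122): 01111010010
Gen 3 (rule 126): 11001111111
Gen 4 (rule 154): 10111111110
Gen 5 (rule 101): 11000000010
Gen 6 (rule 122): 11100000101
Gen 7 (rule 126): 10110001111
Gen 8 (rule 154): 00101011110

Answer: never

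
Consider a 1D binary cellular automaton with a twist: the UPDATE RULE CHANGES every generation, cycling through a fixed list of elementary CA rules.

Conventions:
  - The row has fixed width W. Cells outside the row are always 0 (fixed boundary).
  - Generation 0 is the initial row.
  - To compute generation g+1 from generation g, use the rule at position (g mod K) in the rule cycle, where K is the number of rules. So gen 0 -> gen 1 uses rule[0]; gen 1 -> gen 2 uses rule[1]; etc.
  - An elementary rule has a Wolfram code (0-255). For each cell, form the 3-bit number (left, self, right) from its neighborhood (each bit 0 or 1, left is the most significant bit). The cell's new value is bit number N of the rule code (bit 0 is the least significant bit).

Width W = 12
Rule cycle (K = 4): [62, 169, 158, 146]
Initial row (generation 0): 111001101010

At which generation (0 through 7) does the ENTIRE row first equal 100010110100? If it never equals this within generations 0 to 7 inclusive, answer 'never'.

Answer: never

Derivation:
Gen 0: 111001101010
Gen 1 (rule 62): 100111011111
Gen 2 (rule 169): 000110111110
Gen 3 (rule 158): 001100111101
Gen 4 (rule 146): 010011011000
Gen 5 (rule 62): 111110110100
Gen 6 (rule 169): 111101101001
Gen 7 (rule 158): 111001001111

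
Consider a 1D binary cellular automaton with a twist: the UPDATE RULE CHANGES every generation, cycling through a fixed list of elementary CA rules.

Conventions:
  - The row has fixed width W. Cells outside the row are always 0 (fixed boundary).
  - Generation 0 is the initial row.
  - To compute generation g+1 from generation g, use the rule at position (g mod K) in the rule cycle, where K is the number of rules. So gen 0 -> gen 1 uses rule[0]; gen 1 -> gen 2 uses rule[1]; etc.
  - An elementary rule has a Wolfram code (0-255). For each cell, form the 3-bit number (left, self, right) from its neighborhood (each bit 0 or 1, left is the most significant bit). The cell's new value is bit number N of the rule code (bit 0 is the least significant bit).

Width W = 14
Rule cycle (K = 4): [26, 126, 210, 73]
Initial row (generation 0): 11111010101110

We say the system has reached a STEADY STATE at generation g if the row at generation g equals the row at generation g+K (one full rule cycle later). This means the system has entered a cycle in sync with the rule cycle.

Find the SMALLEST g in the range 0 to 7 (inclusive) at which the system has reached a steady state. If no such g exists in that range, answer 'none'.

Answer: none

Derivation:
Gen 0: 11111010101110
Gen 1 (rule 26): 10000000001001
Gen 2 (rule 126): 11000000011111
Gen 3 (rule 210): 01100000101111
Gen 4 (rule 73): 01101110001001
Gen 5 (rule 26): 11001001010110
Gen 6 (rule 126): 11111111111111
Gen 7 (rule 210): 01111111111111
Gen 8 (rule 73): 01000000000001
Gen 9 (rule 26): 10100000000010
Gen 10 (rule 126): 11110000000111
Gen 11 (rule 210): 01111000001011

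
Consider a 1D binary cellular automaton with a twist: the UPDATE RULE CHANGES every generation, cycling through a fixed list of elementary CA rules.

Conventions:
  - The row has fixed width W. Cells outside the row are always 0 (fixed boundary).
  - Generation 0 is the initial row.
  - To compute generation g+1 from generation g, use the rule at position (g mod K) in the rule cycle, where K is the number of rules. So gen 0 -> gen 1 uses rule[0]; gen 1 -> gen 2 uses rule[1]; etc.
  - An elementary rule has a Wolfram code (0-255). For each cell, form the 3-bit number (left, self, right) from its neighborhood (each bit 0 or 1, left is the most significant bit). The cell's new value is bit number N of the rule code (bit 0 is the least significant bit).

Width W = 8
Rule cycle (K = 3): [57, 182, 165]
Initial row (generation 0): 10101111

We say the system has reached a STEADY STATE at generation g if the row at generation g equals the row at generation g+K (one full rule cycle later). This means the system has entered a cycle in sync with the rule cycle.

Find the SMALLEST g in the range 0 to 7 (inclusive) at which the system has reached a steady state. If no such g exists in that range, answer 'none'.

Gen 0: 10101111
Gen 1 (rule 57): 01011000
Gen 2 (rule 182): 11100100
Gen 3 (rule 165): 01000101
Gen 4 (rule 57): 00110010
Gen 5 (rule 182): 01001111
Gen 6 (rule 165): 01000110
Gen 7 (rule 57): 00110101
Gen 8 (rule 182): 01001111
Gen 9 (rule 165): 01000110
Gen 10 (rule 57): 00110101

Answer: 5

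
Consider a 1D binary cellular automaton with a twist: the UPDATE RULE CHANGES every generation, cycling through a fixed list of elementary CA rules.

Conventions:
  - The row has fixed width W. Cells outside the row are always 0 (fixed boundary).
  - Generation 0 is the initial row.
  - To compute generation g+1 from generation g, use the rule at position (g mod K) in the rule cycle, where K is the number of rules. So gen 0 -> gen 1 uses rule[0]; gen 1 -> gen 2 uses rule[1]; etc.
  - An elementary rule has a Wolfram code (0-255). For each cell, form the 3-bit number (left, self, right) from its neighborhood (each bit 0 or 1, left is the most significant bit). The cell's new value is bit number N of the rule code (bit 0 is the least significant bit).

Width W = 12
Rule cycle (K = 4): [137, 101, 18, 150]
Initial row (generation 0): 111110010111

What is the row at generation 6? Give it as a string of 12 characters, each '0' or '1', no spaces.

Gen 0: 111110010111
Gen 1 (rule 137): 111100000110
Gen 2 (rule 101): 000101110010
Gen 3 (rule 18): 001000001101
Gen 4 (rule 150): 011100010001
Gen 5 (rule 137): 011001000100
Gen 6 (rule 101): 001001010101

Answer: 001001010101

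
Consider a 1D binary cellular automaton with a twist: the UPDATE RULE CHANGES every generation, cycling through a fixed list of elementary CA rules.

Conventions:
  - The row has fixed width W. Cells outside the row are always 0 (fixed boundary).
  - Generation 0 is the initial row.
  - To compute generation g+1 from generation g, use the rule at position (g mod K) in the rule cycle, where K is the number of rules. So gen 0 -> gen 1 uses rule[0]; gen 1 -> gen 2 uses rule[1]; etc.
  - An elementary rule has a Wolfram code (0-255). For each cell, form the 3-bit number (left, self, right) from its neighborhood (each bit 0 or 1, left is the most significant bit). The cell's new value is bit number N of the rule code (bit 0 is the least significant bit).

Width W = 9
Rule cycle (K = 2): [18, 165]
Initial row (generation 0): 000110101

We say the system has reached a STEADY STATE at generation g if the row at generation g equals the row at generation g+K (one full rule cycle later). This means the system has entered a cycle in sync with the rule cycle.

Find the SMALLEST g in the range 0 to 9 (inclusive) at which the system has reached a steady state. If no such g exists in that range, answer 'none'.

Gen 0: 000110101
Gen 1 (rule 18): 001000000
Gen 2 (rule 165): 101011111
Gen 3 (rule 18): 000000000
Gen 4 (rule 165): 111111111
Gen 5 (rule 18): 000000000
Gen 6 (rule 165): 111111111
Gen 7 (rule 18): 000000000
Gen 8 (rule 165): 111111111
Gen 9 (rule 18): 000000000
Gen 10 (rule 165): 111111111
Gen 11 (rule 18): 000000000

Answer: 3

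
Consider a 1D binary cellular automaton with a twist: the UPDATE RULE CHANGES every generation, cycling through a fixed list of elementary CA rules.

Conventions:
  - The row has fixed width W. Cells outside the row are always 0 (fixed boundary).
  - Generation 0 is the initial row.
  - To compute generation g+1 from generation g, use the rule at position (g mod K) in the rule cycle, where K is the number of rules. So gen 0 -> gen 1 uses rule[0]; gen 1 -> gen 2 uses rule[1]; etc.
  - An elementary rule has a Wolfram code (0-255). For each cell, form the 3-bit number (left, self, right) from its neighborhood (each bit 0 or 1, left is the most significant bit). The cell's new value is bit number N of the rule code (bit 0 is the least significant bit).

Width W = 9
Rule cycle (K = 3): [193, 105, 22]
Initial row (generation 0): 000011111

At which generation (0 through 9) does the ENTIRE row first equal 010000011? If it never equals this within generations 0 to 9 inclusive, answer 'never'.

Gen 0: 000011111
Gen 1 (rule 193): 111001111
Gen 2 (rule 105): 101001001
Gen 3 (rule 22): 101111111
Gen 4 (rule 193): 000111111
Gen 5 (rule 105): 110100001
Gen 6 (rule 22): 000110011
Gen 7 (rule 193): 110010001
Gen 8 (rule 105): 110000100
Gen 9 (rule 22): 001001110

Answer: never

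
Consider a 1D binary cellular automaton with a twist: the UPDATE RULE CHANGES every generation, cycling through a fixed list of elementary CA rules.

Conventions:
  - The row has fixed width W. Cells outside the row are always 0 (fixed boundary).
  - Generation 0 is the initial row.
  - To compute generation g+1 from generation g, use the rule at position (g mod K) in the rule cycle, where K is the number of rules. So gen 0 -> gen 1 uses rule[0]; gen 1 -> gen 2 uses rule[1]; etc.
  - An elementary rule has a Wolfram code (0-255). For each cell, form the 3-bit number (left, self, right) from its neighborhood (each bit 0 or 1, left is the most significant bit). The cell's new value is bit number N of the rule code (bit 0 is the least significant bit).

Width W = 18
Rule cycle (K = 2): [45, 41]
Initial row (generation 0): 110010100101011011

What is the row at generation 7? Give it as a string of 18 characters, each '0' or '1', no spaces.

Gen 0: 110010100101011011
Gen 1 (rule 45): 100011100111110110
Gen 2 (rule 41): 001010000100001100
Gen 3 (rule 45): 101110110101101001
Gen 4 (rule 41): 011001101011010000
Gen 5 (rule 45): 010001011110110111
Gen 6 (rule 41): 000100110001101100
Gen 7 (rule 45): 110100100101011001

Answer: 110100100101011001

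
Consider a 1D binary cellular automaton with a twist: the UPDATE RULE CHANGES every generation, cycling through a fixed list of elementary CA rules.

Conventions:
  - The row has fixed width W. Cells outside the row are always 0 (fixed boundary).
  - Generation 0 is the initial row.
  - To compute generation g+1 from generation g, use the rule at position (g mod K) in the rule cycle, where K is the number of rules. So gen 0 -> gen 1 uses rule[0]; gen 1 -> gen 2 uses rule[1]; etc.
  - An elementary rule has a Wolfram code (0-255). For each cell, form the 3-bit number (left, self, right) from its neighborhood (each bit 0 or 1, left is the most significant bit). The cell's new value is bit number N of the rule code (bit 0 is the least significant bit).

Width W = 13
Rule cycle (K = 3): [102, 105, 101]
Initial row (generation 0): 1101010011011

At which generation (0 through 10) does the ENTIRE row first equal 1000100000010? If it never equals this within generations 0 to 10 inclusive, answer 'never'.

Answer: never

Derivation:
Gen 0: 1101010011011
Gen 1 (rule 102): 0111110101101
Gen 2 (rule 105): 0100011011110
Gen 3 (rule 101): 0101001100010
Gen 4 (rule 102): 1111010100110
Gen 5 (rule 105): 1001101000110
Gen 6 (rule 101): 1000111010010
Gen 7 (rule 102): 1001001110110
Gen 8 (rule 105): 0000001011110
Gen 9 (rule 101): 1111101100010
Gen 10 (rule 102): 0000110100110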